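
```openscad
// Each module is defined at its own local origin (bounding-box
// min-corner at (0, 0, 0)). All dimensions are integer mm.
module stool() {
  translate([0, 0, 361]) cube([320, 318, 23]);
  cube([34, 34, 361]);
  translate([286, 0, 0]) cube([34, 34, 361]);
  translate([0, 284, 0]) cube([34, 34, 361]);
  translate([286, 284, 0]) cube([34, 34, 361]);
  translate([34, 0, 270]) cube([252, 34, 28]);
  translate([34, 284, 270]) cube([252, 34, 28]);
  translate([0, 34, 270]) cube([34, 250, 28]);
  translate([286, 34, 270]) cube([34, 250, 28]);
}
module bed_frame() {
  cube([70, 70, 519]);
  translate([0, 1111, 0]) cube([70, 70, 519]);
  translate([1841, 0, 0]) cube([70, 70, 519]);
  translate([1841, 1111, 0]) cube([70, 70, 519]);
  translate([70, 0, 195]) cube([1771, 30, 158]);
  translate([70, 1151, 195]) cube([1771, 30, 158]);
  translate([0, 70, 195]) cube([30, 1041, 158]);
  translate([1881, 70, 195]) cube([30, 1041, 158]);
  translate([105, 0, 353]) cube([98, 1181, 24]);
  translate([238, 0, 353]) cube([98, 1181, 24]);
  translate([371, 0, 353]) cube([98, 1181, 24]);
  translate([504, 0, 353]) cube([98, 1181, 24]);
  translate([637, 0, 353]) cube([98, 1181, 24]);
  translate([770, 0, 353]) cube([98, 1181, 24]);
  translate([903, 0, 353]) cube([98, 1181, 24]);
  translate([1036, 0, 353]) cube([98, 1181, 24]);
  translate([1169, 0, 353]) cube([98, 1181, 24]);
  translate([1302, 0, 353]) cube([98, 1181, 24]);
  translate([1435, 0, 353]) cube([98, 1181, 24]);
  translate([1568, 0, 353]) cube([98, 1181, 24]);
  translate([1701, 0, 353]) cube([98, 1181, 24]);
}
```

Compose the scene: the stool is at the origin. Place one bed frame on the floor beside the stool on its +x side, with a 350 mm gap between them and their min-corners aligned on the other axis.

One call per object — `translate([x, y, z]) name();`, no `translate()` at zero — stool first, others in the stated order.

stool();
translate([670, 0, 0]) bed_frame();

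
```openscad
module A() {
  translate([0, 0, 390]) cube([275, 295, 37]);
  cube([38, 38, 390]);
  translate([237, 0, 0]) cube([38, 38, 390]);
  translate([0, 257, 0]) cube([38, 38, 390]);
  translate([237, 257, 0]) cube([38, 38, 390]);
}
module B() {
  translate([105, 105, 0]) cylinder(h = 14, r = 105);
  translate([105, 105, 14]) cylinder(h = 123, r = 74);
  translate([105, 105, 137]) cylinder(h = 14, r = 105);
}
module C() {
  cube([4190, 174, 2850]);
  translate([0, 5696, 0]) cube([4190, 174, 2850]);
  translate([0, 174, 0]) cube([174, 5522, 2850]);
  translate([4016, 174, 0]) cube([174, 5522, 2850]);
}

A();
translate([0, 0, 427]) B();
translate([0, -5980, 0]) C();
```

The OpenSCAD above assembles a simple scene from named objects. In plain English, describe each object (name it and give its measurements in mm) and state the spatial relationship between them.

A is a simple wooden stool: a rectangular seat 275 mm (x) by 295 mm (y), 37 mm thick, top face at z = 427 mm, on four square legs, each 38×38 mm in cross-section. The legs rest on z = 0, each flush with a corner of the seat.

B is a spool: two coaxial disc flanges of radius 105 mm and thickness 14 mm, joined by a core cylinder of radius 74 mm and height 123 mm. The lower flange rests on z = 0 and the three cylinders share a vertical axis.

C is a box-shaped house frame (walls only): outside footprint 4190×5870 mm, wall height 2850 mm, wall thickness 174 mm. The two y-facing walls run the full x-width; the two x-facing walls fit between the inner faces of the y-facing walls.

The spool is on top of the stool. The house frame is on the floor beside the stool on its −y side.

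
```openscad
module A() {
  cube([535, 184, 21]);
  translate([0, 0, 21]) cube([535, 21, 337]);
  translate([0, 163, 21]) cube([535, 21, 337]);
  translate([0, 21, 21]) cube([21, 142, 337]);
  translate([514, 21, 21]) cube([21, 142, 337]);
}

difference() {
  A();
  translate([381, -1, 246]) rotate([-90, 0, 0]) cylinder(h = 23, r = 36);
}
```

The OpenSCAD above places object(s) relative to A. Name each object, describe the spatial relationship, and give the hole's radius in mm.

A is an open box. The open box has a circular hole through its front wall. The hole's radius is 36 mm.

The subtracted cylinder has r = 36 mm.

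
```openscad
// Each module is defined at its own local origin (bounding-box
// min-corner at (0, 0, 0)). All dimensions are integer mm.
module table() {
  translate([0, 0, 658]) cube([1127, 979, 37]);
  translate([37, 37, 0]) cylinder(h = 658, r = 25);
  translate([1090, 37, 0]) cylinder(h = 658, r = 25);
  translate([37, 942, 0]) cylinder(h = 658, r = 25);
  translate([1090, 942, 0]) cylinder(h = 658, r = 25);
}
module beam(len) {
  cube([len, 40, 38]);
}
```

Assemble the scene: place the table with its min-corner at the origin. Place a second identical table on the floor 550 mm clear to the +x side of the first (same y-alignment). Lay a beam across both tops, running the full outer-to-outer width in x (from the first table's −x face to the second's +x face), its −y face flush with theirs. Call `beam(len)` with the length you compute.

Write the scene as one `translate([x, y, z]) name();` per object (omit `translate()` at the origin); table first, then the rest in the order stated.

table();
translate([1677, 0, 0]) table();
translate([0, 0, 695]) beam(2804);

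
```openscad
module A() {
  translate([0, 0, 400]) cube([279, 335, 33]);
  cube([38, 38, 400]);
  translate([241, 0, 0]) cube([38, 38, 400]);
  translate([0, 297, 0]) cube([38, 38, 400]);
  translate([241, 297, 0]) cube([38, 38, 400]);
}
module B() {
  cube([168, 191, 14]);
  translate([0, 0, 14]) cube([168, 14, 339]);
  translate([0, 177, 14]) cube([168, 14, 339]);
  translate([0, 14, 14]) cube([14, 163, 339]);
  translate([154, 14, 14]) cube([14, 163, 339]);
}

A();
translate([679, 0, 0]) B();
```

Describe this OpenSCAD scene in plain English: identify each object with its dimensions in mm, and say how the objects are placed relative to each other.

A is a simple wooden stool: a rectangular seat 279 mm (x) by 335 mm (y), 33 mm thick, top face at z = 433 mm, on four square legs, each 38×38 mm in cross-section. The legs rest on z = 0, each flush with a corner of the seat.

B is an open storage box with external size 168×191×353 mm and wall thickness 14 mm (the base is also 14 mm thick). The base covers the whole footprint; the four walls stand on the base, with the y-facing walls full-width and the x-facing walls fitting between their inner faces.

The open box is on the floor beside the stool on its +x side.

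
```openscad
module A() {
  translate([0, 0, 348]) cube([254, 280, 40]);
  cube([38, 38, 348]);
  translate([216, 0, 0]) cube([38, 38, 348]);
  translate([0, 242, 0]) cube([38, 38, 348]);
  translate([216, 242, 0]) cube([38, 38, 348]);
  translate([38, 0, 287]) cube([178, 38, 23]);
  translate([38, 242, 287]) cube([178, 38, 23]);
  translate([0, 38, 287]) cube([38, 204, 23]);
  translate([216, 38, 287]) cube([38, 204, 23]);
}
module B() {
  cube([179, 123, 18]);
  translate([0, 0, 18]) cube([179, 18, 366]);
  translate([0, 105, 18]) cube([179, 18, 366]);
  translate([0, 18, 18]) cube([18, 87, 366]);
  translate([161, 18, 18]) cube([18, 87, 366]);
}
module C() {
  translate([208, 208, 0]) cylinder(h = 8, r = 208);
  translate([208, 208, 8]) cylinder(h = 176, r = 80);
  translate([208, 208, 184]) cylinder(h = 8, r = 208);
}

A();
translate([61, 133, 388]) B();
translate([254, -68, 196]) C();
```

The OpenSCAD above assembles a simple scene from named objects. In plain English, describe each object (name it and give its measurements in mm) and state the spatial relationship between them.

A is a simple wooden stool: a rectangular seat 254 mm (x) by 280 mm (y), 40 mm thick, top face at z = 388 mm, on four square legs, each 38×38 mm in cross-section. The legs rest on z = 0, each flush with a corner of the seat. Four stretchers, 38 mm wide and 23 mm tall, connect adjacent legs with their undersides at z = 287 mm, each running between the inner faces of the legs it joins and aligned with the legs' outer faces on the other axis.

B is an open-topped rectangular box: outside dimensions 179×123×384 mm, with a uniform wall and base thickness of 18 mm. The base is a full 179×123 slab on the floor; four walls sit on top of the base. The front and back walls (the −y and +y sides) span the full width; the two side walls fit between them.

C is a spool: two coaxial disc flanges of radius 208 mm and thickness 8 mm, joined by a core cylinder of radius 80 mm and height 176 mm. The lower flange rests on z = 0 and the three cylinders share a vertical axis.

The open box is on top of the stool. The spool is beside the stool with their tops flush at z = 388.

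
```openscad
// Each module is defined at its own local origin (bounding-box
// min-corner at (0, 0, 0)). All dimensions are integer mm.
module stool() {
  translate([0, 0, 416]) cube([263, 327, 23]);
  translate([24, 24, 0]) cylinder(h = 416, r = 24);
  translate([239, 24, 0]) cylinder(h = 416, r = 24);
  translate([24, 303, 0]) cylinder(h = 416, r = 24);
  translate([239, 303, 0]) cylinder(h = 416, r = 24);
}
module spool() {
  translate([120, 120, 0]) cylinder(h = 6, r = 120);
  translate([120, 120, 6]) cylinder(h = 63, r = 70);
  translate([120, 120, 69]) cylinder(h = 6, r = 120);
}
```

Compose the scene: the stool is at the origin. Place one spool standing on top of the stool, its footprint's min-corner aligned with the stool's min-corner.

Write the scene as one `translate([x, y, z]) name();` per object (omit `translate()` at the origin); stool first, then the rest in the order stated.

stool();
translate([0, 0, 439]) spool();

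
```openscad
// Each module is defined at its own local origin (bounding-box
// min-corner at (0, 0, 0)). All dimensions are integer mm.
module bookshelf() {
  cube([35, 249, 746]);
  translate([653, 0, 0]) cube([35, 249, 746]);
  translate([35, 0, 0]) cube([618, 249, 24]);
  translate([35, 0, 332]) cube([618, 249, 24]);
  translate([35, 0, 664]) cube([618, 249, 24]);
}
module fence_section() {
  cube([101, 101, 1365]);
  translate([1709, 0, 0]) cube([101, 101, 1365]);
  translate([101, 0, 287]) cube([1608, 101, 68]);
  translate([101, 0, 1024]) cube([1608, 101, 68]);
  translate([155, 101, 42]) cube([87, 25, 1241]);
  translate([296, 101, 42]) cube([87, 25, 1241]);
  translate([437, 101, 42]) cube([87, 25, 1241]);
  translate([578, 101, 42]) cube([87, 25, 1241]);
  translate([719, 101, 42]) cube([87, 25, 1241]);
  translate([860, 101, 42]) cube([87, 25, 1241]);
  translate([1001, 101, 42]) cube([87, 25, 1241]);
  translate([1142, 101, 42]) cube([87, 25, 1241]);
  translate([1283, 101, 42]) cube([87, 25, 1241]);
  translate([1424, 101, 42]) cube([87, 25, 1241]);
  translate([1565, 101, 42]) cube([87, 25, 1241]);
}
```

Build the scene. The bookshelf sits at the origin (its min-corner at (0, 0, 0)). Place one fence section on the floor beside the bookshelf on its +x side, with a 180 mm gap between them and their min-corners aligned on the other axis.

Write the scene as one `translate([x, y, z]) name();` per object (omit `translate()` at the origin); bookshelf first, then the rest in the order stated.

bookshelf();
translate([868, 0, 0]) fence_section();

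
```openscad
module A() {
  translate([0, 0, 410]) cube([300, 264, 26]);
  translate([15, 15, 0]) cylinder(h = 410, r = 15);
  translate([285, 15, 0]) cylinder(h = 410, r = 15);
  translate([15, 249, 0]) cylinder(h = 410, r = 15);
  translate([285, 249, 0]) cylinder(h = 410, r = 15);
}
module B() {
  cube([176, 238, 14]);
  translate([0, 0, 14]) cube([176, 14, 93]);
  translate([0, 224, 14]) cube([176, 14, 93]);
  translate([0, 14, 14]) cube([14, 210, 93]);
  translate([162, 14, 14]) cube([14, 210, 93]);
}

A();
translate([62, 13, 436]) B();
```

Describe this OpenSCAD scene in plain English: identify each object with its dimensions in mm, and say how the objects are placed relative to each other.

A is a simple wooden stool: a rectangular seat 300 mm (x) by 264 mm (y), 26 mm thick, top face at z = 436 mm, on four round legs, each 30 mm in diameter. The legs rest on z = 0, each leg's axis is inset half a diameter from the nearest pair of seat edges (so the leg's bounding box is flush with the corner).

B is an open-topped rectangular box: outside dimensions 176×238×107 mm, with a uniform wall and base thickness of 14 mm. The base is a full 176×238 slab on the floor; four walls sit on top of the base. The front and back walls (the −y and +y sides) span the full width; the two side walls fit between them.

The open box is on top of the stool, centred.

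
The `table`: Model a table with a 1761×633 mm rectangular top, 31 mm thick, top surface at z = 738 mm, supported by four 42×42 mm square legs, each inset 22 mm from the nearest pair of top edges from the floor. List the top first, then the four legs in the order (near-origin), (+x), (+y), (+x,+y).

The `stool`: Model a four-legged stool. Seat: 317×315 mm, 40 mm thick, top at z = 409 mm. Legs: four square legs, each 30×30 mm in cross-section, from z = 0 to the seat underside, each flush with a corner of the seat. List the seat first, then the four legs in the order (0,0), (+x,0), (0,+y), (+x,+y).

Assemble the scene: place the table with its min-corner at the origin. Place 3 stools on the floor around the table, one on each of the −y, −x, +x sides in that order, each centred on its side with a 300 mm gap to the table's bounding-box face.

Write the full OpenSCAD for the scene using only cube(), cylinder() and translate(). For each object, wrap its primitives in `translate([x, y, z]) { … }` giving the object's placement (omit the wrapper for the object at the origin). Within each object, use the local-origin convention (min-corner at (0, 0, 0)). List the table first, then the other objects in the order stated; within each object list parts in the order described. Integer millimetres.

translate([0, 0, 707]) cube([1761, 633, 31]);
translate([22, 22, 0]) cube([42, 42, 707]);
translate([1697, 22, 0]) cube([42, 42, 707]);
translate([22, 569, 0]) cube([42, 42, 707]);
translate([1697, 569, 0]) cube([42, 42, 707]);
translate([722, -615, 0]) {
  translate([0, 0, 369]) cube([317, 315, 40]);
  cube([30, 30, 369]);
  translate([287, 0, 0]) cube([30, 30, 369]);
  translate([0, 285, 0]) cube([30, 30, 369]);
  translate([287, 285, 0]) cube([30, 30, 369]);
}
translate([-617, 159, 0]) {
  translate([0, 0, 369]) cube([317, 315, 40]);
  cube([30, 30, 369]);
  translate([287, 0, 0]) cube([30, 30, 369]);
  translate([0, 285, 0]) cube([30, 30, 369]);
  translate([287, 285, 0]) cube([30, 30, 369]);
}
translate([2061, 159, 0]) {
  translate([0, 0, 369]) cube([317, 315, 40]);
  cube([30, 30, 369]);
  translate([287, 0, 0]) cube([30, 30, 369]);
  translate([0, 285, 0]) cube([30, 30, 369]);
  translate([287, 285, 0]) cube([30, 30, 369]);
}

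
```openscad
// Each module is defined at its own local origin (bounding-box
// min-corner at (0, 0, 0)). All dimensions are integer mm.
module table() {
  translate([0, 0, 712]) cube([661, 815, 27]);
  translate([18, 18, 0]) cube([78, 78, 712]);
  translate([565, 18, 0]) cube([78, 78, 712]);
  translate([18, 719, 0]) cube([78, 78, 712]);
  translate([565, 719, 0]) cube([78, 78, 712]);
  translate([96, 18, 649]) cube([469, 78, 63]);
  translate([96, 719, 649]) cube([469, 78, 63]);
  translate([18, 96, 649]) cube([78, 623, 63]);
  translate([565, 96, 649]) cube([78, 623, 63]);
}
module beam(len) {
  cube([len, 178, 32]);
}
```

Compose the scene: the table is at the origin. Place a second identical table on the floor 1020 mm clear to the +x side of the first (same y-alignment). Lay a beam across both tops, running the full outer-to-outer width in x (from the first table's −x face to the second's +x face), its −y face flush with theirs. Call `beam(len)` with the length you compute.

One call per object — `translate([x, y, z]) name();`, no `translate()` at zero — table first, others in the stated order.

table();
translate([1681, 0, 0]) table();
translate([0, 0, 739]) beam(2342);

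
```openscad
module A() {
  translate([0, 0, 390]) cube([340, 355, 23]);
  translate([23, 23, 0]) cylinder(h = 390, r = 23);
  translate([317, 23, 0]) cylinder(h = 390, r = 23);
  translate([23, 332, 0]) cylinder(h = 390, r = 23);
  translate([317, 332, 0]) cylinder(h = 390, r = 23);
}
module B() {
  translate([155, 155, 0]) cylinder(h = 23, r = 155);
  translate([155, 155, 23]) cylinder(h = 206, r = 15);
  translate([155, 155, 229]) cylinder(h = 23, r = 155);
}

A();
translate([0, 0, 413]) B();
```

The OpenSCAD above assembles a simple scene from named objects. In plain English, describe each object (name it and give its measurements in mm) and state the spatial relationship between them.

A is a simple wooden stool: a rectangular seat 340 mm (x) by 355 mm (y), 23 mm thick, top face at z = 413 mm, on four round legs, each 46 mm in diameter. The legs rest on z = 0, each leg's axis is inset half a diameter from the nearest pair of seat edges (so the leg's bounding box is flush with the corner).

B is a spool: two coaxial disc flanges of radius 155 mm and thickness 23 mm, joined by a core cylinder of radius 15 mm and height 206 mm. The lower flange rests on z = 0 and the three cylinders share a vertical axis.

The spool is on top of the stool.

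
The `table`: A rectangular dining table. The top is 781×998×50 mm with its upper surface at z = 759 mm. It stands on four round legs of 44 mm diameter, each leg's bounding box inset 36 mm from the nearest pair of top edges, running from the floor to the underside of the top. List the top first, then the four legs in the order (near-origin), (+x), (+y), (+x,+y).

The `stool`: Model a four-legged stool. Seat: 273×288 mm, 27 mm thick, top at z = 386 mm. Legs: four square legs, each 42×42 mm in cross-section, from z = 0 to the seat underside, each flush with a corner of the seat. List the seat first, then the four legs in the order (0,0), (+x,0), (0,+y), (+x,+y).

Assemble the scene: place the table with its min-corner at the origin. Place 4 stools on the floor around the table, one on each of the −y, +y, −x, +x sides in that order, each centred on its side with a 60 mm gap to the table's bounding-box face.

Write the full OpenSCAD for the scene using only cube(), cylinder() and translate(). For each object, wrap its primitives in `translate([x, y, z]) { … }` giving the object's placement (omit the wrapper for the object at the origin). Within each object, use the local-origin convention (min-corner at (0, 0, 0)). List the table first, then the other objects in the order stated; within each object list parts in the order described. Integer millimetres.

translate([0, 0, 709]) cube([781, 998, 50]);
translate([58, 58, 0]) cylinder(h = 709, r = 22);
translate([723, 58, 0]) cylinder(h = 709, r = 22);
translate([58, 940, 0]) cylinder(h = 709, r = 22);
translate([723, 940, 0]) cylinder(h = 709, r = 22);
translate([254, -348, 0]) {
  translate([0, 0, 359]) cube([273, 288, 27]);
  cube([42, 42, 359]);
  translate([231, 0, 0]) cube([42, 42, 359]);
  translate([0, 246, 0]) cube([42, 42, 359]);
  translate([231, 246, 0]) cube([42, 42, 359]);
}
translate([254, 1058, 0]) {
  translate([0, 0, 359]) cube([273, 288, 27]);
  cube([42, 42, 359]);
  translate([231, 0, 0]) cube([42, 42, 359]);
  translate([0, 246, 0]) cube([42, 42, 359]);
  translate([231, 246, 0]) cube([42, 42, 359]);
}
translate([-333, 355, 0]) {
  translate([0, 0, 359]) cube([273, 288, 27]);
  cube([42, 42, 359]);
  translate([231, 0, 0]) cube([42, 42, 359]);
  translate([0, 246, 0]) cube([42, 42, 359]);
  translate([231, 246, 0]) cube([42, 42, 359]);
}
translate([841, 355, 0]) {
  translate([0, 0, 359]) cube([273, 288, 27]);
  cube([42, 42, 359]);
  translate([231, 0, 0]) cube([42, 42, 359]);
  translate([0, 246, 0]) cube([42, 42, 359]);
  translate([231, 246, 0]) cube([42, 42, 359]);
}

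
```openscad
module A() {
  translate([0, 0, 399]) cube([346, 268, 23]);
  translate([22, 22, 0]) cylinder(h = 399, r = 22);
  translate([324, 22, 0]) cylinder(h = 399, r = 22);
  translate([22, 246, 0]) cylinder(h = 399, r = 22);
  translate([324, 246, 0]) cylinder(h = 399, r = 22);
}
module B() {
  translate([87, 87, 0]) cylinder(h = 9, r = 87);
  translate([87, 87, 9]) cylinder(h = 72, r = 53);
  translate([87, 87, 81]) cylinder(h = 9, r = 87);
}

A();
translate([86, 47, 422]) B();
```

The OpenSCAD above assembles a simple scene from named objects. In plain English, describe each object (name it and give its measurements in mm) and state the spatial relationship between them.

A is a four-legged stool. The seat is a 346×268×23 mm slab whose top surface is at z = 422 mm; four round legs, each 44 mm in diameter, run from the floor (z = 0) to the underside of the seat, each leg's axis is inset half a diameter from the nearest pair of seat edges (so the leg's bounding box is flush with the corner).

B is a spool: two coaxial disc flanges of radius 87 mm and thickness 9 mm, joined by a core cylinder of radius 53 mm and height 72 mm. The lower flange rests on z = 0 and the three cylinders share a vertical axis.

The spool is on top of the stool, centred.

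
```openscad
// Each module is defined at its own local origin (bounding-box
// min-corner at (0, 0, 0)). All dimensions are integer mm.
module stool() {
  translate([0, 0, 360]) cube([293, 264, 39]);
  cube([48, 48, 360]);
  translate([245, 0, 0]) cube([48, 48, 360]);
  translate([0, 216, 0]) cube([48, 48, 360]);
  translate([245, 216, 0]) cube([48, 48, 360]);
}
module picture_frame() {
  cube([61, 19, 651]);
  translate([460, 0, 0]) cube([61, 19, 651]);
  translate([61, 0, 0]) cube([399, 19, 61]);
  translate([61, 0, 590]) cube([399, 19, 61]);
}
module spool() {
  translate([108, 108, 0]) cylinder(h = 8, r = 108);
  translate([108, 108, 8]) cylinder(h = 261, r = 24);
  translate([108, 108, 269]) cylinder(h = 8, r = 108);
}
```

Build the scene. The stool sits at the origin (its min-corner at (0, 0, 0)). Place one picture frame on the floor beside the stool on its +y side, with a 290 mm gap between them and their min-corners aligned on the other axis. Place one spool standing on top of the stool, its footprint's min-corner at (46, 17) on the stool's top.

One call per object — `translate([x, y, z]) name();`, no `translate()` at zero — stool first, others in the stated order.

stool();
translate([0, 554, 0]) picture_frame();
translate([46, 17, 399]) spool();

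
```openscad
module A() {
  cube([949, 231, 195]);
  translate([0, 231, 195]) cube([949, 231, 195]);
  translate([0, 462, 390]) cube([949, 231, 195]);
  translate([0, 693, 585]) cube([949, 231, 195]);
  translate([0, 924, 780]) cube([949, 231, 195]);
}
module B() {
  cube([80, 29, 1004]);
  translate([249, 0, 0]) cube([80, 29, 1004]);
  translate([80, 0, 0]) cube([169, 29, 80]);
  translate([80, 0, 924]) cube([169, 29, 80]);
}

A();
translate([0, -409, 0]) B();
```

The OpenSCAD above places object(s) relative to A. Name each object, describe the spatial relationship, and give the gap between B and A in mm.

The picture frame's nearest face is 380 mm from the staircase's −y face.

A is a staircase. B is a picture frame. The picture frame is on the floor beside the staircase on its −y side. The gap between the picture frame and the staircase is 380 mm.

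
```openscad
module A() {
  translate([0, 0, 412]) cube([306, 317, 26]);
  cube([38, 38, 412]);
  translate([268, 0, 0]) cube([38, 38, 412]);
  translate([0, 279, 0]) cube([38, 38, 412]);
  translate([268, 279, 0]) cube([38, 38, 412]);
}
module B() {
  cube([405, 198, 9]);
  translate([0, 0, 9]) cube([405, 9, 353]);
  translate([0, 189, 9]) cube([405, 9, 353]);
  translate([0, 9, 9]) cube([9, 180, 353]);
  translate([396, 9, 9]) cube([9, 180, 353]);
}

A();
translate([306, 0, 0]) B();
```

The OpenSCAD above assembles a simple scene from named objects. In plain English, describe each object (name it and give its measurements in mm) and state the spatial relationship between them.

A is a four-legged stool. The seat is 306×317 mm, 26 mm thick, top at z = 438 mm. It stands on four square legs, each 38×38 mm in cross-section, from z = 0 to the seat underside, each flush with a corner of the seat.

B is an open storage box with external size 405×198×362 mm and wall thickness 9 mm (the base is also 9 mm thick). The base covers the whole footprint; the four walls stand on the base, with the y-facing walls full-width and the x-facing walls fitting between their inner faces.

The open box is against the stool's +x side, with their −y faces flush.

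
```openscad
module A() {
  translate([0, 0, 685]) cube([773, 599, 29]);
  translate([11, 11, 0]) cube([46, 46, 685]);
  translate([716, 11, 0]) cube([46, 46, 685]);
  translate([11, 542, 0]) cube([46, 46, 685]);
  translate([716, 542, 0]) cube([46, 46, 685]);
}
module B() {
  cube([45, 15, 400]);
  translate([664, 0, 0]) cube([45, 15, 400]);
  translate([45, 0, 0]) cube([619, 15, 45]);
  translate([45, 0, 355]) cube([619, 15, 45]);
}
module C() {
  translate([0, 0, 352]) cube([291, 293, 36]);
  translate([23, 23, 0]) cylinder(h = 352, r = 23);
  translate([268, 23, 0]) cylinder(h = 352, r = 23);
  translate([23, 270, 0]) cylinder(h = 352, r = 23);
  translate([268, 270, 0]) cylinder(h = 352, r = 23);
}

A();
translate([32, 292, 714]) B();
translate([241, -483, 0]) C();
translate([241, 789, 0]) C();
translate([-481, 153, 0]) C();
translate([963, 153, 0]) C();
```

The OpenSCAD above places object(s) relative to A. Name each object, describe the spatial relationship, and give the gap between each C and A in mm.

Each stool's nearest face is 190 mm from the table's bounding box.

A is a table. B is a picture frame. C is a stool. The picture frame is on top of the table, centred. Four stools sit around the table at the −y, +y, −x, +x sides. The gap between each stool and the table is 190 mm.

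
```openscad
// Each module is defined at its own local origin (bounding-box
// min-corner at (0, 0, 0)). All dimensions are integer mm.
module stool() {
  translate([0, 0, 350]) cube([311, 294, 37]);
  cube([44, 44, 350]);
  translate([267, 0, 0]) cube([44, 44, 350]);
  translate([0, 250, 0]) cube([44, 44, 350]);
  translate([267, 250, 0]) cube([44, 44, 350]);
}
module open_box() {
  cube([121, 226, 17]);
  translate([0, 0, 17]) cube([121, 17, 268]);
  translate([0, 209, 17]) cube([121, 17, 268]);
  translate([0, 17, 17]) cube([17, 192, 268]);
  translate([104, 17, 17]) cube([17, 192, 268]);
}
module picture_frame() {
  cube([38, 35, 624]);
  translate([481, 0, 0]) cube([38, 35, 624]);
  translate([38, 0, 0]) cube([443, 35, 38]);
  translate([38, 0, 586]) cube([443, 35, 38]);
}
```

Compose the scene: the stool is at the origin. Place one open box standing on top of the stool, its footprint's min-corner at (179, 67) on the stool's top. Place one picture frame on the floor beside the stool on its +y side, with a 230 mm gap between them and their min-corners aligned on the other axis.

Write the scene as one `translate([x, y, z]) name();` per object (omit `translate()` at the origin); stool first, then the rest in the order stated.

stool();
translate([179, 67, 387]) open_box();
translate([0, 524, 0]) picture_frame();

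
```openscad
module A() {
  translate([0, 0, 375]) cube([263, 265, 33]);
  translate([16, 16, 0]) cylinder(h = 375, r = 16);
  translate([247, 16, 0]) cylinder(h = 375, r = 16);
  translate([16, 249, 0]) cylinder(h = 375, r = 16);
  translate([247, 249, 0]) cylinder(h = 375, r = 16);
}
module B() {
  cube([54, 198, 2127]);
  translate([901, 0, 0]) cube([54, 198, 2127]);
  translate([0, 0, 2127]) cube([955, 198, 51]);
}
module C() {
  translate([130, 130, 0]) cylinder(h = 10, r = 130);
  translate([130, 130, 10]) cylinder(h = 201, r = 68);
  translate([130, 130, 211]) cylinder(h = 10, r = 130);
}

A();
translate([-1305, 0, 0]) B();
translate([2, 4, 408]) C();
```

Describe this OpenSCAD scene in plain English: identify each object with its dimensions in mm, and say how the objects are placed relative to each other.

A is a simple wooden stool: a rectangular seat 263 mm (x) by 265 mm (y), 33 mm thick, top face at z = 408 mm, on four round legs, each 32 mm in diameter. The legs rest on z = 0, each leg's axis is inset half a diameter from the nearest pair of seat edges (so the leg's bounding box is flush with the corner).

B is a rectangular door frame: two vertical jambs of 54×198 mm section, 2127 mm tall, with a clear opening 847 mm wide between their inner faces. A header 51 mm tall and 198 mm deep lies on top of the jambs and spans the full outside width.

C is a spool: two coaxial disc flanges of radius 130 mm and thickness 10 mm, joined by a core cylinder of radius 68 mm and height 201 mm. The lower flange rests on z = 0 and the three cylinders share a vertical axis.

The door frame is on the floor beside the stool on its −x side. The spool is on top of the stool.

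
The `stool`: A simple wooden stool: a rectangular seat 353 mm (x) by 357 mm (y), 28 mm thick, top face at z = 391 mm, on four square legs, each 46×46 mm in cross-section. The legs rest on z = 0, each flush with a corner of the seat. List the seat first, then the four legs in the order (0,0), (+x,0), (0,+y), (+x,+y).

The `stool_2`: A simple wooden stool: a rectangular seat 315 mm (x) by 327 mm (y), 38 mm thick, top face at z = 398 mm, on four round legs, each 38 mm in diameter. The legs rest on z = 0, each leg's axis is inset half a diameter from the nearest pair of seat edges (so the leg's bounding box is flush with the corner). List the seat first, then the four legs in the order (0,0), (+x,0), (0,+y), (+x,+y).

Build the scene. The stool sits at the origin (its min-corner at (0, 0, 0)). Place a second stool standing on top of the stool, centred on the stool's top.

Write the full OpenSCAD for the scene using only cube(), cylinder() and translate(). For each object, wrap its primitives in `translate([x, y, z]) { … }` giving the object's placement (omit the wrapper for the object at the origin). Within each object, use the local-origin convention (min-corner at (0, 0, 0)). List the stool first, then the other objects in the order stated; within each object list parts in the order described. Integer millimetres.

translate([0, 0, 363]) cube([353, 357, 28]);
cube([46, 46, 363]);
translate([307, 0, 0]) cube([46, 46, 363]);
translate([0, 311, 0]) cube([46, 46, 363]);
translate([307, 311, 0]) cube([46, 46, 363]);
translate([19, 15, 391]) {
  translate([0, 0, 360]) cube([315, 327, 38]);
  translate([19, 19, 0]) cylinder(h = 360, r = 19);
  translate([296, 19, 0]) cylinder(h = 360, r = 19);
  translate([19, 308, 0]) cylinder(h = 360, r = 19);
  translate([296, 308, 0]) cylinder(h = 360, r = 19);
}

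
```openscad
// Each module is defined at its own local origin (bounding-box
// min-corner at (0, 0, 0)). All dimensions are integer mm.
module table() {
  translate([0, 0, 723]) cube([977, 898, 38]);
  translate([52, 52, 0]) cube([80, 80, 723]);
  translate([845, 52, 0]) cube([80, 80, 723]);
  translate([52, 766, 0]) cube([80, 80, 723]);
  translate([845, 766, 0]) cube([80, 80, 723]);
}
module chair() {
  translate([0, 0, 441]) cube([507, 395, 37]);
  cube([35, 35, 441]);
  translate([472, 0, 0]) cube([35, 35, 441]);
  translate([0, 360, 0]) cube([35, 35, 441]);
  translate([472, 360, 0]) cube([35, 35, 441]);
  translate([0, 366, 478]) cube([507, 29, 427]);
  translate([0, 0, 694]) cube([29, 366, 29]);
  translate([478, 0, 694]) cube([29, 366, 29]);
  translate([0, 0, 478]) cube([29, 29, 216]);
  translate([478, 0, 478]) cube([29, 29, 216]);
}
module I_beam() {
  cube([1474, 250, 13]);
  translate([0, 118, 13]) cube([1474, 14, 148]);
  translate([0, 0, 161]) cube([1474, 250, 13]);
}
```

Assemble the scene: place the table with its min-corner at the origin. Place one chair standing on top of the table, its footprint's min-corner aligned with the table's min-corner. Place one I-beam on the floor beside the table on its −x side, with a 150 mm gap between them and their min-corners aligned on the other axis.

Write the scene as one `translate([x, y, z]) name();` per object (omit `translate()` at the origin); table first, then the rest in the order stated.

table();
translate([0, 0, 761]) chair();
translate([-1624, 0, 0]) I_beam();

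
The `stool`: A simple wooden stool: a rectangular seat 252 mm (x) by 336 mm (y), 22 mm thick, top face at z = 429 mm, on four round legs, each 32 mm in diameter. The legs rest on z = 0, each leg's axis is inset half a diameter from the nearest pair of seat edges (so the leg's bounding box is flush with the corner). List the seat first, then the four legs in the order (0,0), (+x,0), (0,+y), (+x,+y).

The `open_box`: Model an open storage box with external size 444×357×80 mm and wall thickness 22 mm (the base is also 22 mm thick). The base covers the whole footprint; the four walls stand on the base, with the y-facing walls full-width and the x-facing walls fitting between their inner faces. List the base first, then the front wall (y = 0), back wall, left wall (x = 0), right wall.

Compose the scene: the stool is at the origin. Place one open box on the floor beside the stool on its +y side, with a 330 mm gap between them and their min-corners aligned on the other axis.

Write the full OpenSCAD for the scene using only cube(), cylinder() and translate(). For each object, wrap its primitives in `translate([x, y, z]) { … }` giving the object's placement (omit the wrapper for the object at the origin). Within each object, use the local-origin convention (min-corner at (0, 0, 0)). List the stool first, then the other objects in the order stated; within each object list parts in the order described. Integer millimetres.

translate([0, 0, 407]) cube([252, 336, 22]);
translate([16, 16, 0]) cylinder(h = 407, r = 16);
translate([236, 16, 0]) cylinder(h = 407, r = 16);
translate([16, 320, 0]) cylinder(h = 407, r = 16);
translate([236, 320, 0]) cylinder(h = 407, r = 16);
translate([0, 666, 0]) {
  cube([444, 357, 22]);
  translate([0, 0, 22]) cube([444, 22, 58]);
  translate([0, 335, 22]) cube([444, 22, 58]);
  translate([0, 22, 22]) cube([22, 313, 58]);
  translate([422, 22, 22]) cube([22, 313, 58]);
}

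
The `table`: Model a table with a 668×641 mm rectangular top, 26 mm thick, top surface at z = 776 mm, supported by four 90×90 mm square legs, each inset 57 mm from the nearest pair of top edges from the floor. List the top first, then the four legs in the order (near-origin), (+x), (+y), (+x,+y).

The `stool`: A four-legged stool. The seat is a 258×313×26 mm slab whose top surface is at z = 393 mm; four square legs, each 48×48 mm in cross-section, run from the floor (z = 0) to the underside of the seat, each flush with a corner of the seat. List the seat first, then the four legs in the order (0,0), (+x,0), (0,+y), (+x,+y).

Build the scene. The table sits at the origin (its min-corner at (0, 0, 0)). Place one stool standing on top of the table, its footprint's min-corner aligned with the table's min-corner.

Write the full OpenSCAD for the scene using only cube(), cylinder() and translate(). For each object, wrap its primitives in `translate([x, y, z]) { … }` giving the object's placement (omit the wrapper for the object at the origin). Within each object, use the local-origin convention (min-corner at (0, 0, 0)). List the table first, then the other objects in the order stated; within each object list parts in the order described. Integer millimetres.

translate([0, 0, 750]) cube([668, 641, 26]);
translate([57, 57, 0]) cube([90, 90, 750]);
translate([521, 57, 0]) cube([90, 90, 750]);
translate([57, 494, 0]) cube([90, 90, 750]);
translate([521, 494, 0]) cube([90, 90, 750]);
translate([0, 0, 776]) {
  translate([0, 0, 367]) cube([258, 313, 26]);
  cube([48, 48, 367]);
  translate([210, 0, 0]) cube([48, 48, 367]);
  translate([0, 265, 0]) cube([48, 48, 367]);
  translate([210, 265, 0]) cube([48, 48, 367]);
}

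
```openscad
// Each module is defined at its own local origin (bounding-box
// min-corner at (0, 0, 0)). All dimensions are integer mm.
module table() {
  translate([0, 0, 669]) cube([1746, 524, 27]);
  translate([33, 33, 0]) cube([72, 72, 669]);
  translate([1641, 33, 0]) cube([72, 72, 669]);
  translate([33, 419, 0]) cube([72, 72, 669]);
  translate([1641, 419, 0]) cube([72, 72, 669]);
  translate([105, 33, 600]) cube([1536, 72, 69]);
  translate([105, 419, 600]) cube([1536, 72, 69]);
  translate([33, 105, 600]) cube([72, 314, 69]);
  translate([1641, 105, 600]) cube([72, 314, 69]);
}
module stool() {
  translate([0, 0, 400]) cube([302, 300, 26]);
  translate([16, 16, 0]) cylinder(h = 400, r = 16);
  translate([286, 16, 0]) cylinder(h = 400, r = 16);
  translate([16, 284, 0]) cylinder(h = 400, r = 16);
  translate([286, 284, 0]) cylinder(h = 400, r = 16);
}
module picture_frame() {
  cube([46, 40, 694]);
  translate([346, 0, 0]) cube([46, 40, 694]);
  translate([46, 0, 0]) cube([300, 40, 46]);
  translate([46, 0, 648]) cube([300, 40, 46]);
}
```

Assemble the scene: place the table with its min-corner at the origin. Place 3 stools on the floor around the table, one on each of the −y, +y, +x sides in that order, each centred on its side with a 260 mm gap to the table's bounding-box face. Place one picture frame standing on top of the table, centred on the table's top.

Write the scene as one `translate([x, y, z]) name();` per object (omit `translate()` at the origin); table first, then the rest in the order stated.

table();
translate([722, -560, 0]) stool();
translate([722, 784, 0]) stool();
translate([2006, 112, 0]) stool();
translate([677, 242, 696]) picture_frame();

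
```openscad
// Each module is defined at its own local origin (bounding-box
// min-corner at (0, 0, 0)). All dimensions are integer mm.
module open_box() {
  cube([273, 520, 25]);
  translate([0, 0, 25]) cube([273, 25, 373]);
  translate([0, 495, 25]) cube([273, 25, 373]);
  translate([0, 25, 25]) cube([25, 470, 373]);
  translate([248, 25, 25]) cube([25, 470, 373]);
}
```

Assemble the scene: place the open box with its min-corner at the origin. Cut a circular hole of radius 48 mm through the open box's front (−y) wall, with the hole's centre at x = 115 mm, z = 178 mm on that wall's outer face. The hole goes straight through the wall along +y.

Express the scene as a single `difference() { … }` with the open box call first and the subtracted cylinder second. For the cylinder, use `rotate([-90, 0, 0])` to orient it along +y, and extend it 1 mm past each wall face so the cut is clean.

difference() {
  open_box();
  translate([115, -1, 178]) rotate([-90, 0, 0]) cylinder(h = 27, r = 48);
}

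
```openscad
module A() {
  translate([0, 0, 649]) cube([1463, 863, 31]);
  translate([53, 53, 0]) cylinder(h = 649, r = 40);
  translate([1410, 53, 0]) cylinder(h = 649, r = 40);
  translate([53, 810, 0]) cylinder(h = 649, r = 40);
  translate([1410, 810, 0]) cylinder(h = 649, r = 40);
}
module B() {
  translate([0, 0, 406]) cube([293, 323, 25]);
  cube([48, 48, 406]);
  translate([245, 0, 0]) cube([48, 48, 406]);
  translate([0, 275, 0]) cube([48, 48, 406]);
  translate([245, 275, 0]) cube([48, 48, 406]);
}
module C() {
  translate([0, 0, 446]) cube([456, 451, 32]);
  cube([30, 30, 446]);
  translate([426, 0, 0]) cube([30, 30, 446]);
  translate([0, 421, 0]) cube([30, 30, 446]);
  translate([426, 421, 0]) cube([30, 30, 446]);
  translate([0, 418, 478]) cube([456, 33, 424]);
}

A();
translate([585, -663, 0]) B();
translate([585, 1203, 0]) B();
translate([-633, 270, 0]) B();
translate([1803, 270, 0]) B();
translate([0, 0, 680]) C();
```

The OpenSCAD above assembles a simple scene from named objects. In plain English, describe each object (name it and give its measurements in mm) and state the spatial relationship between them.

A is a table: top 1463 mm (x) × 863 mm (y), 31 mm thick, upper face at z = 680 mm, on four round legs of 80 mm diameter, each leg's bounding box inset 13 mm from the nearest pair of top edges, running from z = 0 to the bottom of the top.

B is a four-legged stool. The seat is a 293×323×25 mm slab whose top surface is at z = 431 mm; four square legs, each 48×48 mm in cross-section, run from the floor (z = 0) to the underside of the seat, each flush with a corner of the seat.

C is a chair: 456×451 mm seat, 32 mm thick, top at z = 478 mm, on four 30 mm square corner legs flush with the seat edges. A 33 mm thick backrest slab spans the full seat width, extending 424 mm above the seat top, its back face flush with the seat's +y edge.

Four stools sit around the table at the −y, +y, −x, +x sides. The chair is on top of the table.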